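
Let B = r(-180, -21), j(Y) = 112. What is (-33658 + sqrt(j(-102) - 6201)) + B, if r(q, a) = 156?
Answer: -33502 + I*sqrt(6089) ≈ -33502.0 + 78.032*I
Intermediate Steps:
B = 156
(-33658 + sqrt(j(-102) - 6201)) + B = (-33658 + sqrt(112 - 6201)) + 156 = (-33658 + sqrt(-6089)) + 156 = (-33658 + I*sqrt(6089)) + 156 = -33502 + I*sqrt(6089)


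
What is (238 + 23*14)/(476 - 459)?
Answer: 560/17 ≈ 32.941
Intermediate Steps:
(238 + 23*14)/(476 - 459) = (238 + 322)/17 = 560*(1/17) = 560/17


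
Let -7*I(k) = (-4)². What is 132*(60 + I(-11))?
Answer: 53328/7 ≈ 7618.3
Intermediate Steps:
I(k) = -16/7 (I(k) = -⅐*(-4)² = -⅐*16 = -16/7)
132*(60 + I(-11)) = 132*(60 - 16/7) = 132*(404/7) = 53328/7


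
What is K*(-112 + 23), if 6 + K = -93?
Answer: 8811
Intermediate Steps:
K = -99 (K = -6 - 93 = -99)
K*(-112 + 23) = -99*(-112 + 23) = -99*(-89) = 8811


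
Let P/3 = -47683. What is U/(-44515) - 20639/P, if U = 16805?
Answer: -297038672/1273565247 ≈ -0.23323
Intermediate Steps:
P = -143049 (P = 3*(-47683) = -143049)
U/(-44515) - 20639/P = 16805/(-44515) - 20639/(-143049) = 16805*(-1/44515) - 20639*(-1/143049) = -3361/8903 + 20639/143049 = -297038672/1273565247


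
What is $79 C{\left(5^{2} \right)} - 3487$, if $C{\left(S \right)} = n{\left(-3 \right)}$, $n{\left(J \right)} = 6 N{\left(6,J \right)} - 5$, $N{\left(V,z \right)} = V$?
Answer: $-1038$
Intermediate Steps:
$n{\left(J \right)} = 31$ ($n{\left(J \right)} = 6 \cdot 6 - 5 = 36 - 5 = 31$)
$C{\left(S \right)} = 31$
$79 C{\left(5^{2} \right)} - 3487 = 79 \cdot 31 - 3487 = 2449 - 3487 = -1038$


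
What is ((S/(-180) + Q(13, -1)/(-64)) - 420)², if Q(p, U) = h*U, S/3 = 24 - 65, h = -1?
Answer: 162053748481/921600 ≈ 1.7584e+5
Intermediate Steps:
S = -123 (S = 3*(24 - 65) = 3*(-41) = -123)
Q(p, U) = -U
((S/(-180) + Q(13, -1)/(-64)) - 420)² = ((-123/(-180) - 1*(-1)/(-64)) - 420)² = ((-123*(-1/180) + 1*(-1/64)) - 420)² = ((41/60 - 1/64) - 420)² = (641/960 - 420)² = (-402559/960)² = 162053748481/921600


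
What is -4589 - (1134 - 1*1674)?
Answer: -4049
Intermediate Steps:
-4589 - (1134 - 1*1674) = -4589 - (1134 - 1674) = -4589 - 1*(-540) = -4589 + 540 = -4049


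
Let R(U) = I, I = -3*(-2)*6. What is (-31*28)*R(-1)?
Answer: -31248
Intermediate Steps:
I = 36 (I = 6*6 = 36)
R(U) = 36
(-31*28)*R(-1) = -31*28*36 = -868*36 = -31248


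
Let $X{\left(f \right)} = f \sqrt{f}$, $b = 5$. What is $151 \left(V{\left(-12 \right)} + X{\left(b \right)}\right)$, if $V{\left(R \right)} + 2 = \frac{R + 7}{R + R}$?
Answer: $- \frac{6493}{24} + 755 \sqrt{5} \approx 1417.7$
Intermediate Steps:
$V{\left(R \right)} = -2 + \frac{7 + R}{2 R}$ ($V{\left(R \right)} = -2 + \frac{R + 7}{R + R} = -2 + \frac{7 + R}{2 R}$)
$X{\left(f \right)} = f^{\frac{3}{2}}$
$151 \left(V{\left(-12 \right)} + X{\left(b \right)}\right) = 151 \left(\frac{7 - -36}{2 \left(-12\right)} + 5^{\frac{3}{2}}\right) = 151 \left(\frac{1}{2} \left(- \frac{1}{12}\right) \left(7 + 36\right) + 5 \sqrt{5}\right) = 151 \left(\frac{1}{2} \left(- \frac{1}{12}\right) 43 + 5 \sqrt{5}\right) = 151 \left(- \frac{43}{24} + 5 \sqrt{5}\right) = - \frac{6493}{24} + 755 \sqrt{5}$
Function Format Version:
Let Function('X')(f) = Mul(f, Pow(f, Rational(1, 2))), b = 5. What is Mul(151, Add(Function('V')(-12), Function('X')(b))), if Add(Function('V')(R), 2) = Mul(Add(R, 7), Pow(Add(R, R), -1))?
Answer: Add(Rational(-6493, 24), Mul(755, Pow(5, Rational(1, 2)))) ≈ 1417.7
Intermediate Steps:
Function('V')(R) = Add(-2, Mul(Rational(1, 2), Pow(R, -1), Add(7, R))) (Function('V')(R) = Add(-2, Mul(Add(R, 7), Pow(Add(R, R), -1))) = Add(-2, Mul(Add(7, R), Pow(Mul(2, R), -1))) = Add(-2, Mul(Add(7, R), Mul(Rational(1, 2), Pow(R, -1)))) = Add(-2, Mul(Rational(1, 2), Pow(R, -1), Add(7, R))))
Function('X')(f) = Pow(f, Rational(3, 2))
Mul(151, Add(Function('V')(-12), Function('X')(b))) = Mul(151, Add(Mul(Rational(1, 2), Pow(-12, -1), Add(7, Mul(-3, -12))), Pow(5, Rational(3, 2)))) = Mul(151, Add(Mul(Rational(1, 2), Rational(-1, 12), Add(7, 36)), Mul(5, Pow(5, Rational(1, 2))))) = Mul(151, Add(Mul(Rational(1, 2), Rational(-1, 12), 43), Mul(5, Pow(5, Rational(1, 2))))) = Mul(151, Add(Rational(-43, 24), Mul(5, Pow(5, Rational(1, 2))))) = Add(Rational(-6493, 24), Mul(755, Pow(5, Rational(1, 2))))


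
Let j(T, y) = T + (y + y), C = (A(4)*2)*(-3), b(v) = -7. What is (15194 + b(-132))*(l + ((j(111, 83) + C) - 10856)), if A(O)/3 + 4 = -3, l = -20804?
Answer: -474700059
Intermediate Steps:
A(O) = -21 (A(O) = -12 + 3*(-3) = -12 - 9 = -21)
C = 126 (C = -21*2*(-3) = -42*(-3) = 126)
j(T, y) = T + 2*y
(15194 + b(-132))*(l + ((j(111, 83) + C) - 10856)) = (15194 - 7)*(-20804 + (((111 + 2*83) + 126) - 10856)) = 15187*(-20804 + (((111 + 166) + 126) - 10856)) = 15187*(-20804 + ((277 + 126) - 10856)) = 15187*(-20804 + (403 - 10856)) = 15187*(-20804 - 10453) = 15187*(-31257) = -474700059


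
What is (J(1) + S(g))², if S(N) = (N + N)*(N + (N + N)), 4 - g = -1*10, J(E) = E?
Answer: 1385329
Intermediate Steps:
g = 14 (g = 4 - (-1)*10 = 4 - 1*(-10) = 4 + 10 = 14)
S(N) = 6*N² (S(N) = (2*N)*(N + 2*N) = (2*N)*(3*N) = 6*N²)
(J(1) + S(g))² = (1 + 6*14²)² = (1 + 6*196)² = (1 + 1176)² = 1177² = 1385329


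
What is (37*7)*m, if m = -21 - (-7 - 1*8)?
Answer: -1554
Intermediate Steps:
m = -6 (m = -21 - (-7 - 8) = -21 - 1*(-15) = -21 + 15 = -6)
(37*7)*m = (37*7)*(-6) = 259*(-6) = -1554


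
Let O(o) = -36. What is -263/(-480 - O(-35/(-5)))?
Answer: 263/444 ≈ 0.59234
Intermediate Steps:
-263/(-480 - O(-35/(-5))) = -263/(-480 - 1*(-36)) = -263/(-480 + 36) = -263/(-444) = -263*(-1/444) = 263/444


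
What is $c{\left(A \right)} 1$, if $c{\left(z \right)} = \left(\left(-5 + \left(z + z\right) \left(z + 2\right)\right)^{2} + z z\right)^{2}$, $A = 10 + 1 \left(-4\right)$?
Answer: $69172489$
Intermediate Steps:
$A = 6$ ($A = 10 - 4 = 6$)
$c{\left(z \right)} = \left(z^{2} + \left(-5 + 2 z \left(2 + z\right)\right)^{2}\right)^{2}$ ($c{\left(z \right)} = \left(\left(-5 + 2 z \left(2 + z\right)\right)^{2} + z^{2}\right)^{2} = \left(z^{2} + \left(-5 + 2 z \left(2 + z\right)\right)^{2}\right)^{2}$)
$c{\left(A \right)} 1 = \left(6^{2} + \left(-5 + 2 \cdot 6^{2} + 4 \cdot 6\right)^{2}\right)^{2} \cdot 1 = \left(36 + \left(-5 + 2 \cdot 36 + 24\right)^{2}\right)^{2} \cdot 1 = \left(36 + \left(-5 + 72 + 24\right)^{2}\right)^{2} \cdot 1 = \left(36 + 91^{2}\right)^{2} \cdot 1 = \left(36 + 8281\right)^{2} \cdot 1 = 8317^{2} \cdot 1 = 69172489 \cdot 1 = 69172489$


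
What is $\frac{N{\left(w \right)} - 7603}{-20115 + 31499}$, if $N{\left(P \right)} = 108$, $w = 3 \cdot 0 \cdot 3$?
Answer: $- \frac{7495}{11384} \approx -0.65838$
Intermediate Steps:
$w = 0$ ($w = 0 \cdot 3 = 0$)
$\frac{N{\left(w \right)} - 7603}{-20115 + 31499} = \frac{108 - 7603}{-20115 + 31499} = \frac{108 - 7603}{11384} = \left(-7495\right) \frac{1}{11384} = - \frac{7495}{11384}$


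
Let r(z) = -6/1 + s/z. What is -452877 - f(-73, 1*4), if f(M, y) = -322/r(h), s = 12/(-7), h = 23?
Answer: -221482774/489 ≈ -4.5293e+5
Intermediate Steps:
s = -12/7 (s = 12*(-1/7) = -12/7 ≈ -1.7143)
r(z) = -6 - 12/(7*z) (r(z) = -6/1 - 12/(7*z) = -6*1 - 12/(7*z) = -6 - 12/(7*z))
f(M, y) = 25921/489 (f(M, y) = -322/(-6 - 12/7/23) = -322/(-6 - 12/7*1/23) = -322/(-6 - 12/161) = -322/(-978/161) = -322*(-161/978) = 25921/489)
-452877 - f(-73, 1*4) = -452877 - 1*25921/489 = -452877 - 25921/489 = -221482774/489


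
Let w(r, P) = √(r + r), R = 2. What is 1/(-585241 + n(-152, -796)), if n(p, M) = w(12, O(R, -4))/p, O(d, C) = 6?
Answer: -1690176008/989160297097925 + 38*√6/989160297097925 ≈ -1.7087e-6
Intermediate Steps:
w(r, P) = √2*√r (w(r, P) = √(2*r) = √2*√r)
n(p, M) = 2*√6/p (n(p, M) = (√2*√12)/p = (√2*(2*√3))/p = (2*√6)/p = 2*√6/p)
1/(-585241 + n(-152, -796)) = 1/(-585241 + 2*√6/(-152)) = 1/(-585241 + 2*√6*(-1/152)) = 1/(-585241 - √6/76)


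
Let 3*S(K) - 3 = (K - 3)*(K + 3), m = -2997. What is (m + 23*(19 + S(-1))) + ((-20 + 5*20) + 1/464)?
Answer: -3505517/1392 ≈ -2518.3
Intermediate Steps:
S(K) = 1 + (-3 + K)*(3 + K)/3 (S(K) = 1 + ((K - 3)*(K + 3))/3 = 1 + ((-3 + K)*(3 + K))/3 = 1 + (-3 + K)*(3 + K)/3)
(m + 23*(19 + S(-1))) + ((-20 + 5*20) + 1/464) = (-2997 + 23*(19 + (-2 + (1/3)*(-1)**2))) + ((-20 + 5*20) + 1/464) = (-2997 + 23*(19 + (-2 + (1/3)*1))) + ((-20 + 100) + 1/464) = (-2997 + 23*(19 + (-2 + 1/3))) + (80 + 1/464) = (-2997 + 23*(19 - 5/3)) + 37121/464 = (-2997 + 23*(52/3)) + 37121/464 = (-2997 + 1196/3) + 37121/464 = -7795/3 + 37121/464 = -3505517/1392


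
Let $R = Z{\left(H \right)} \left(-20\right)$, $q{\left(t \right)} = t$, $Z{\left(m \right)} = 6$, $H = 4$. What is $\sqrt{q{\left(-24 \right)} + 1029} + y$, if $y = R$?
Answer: $-120 + \sqrt{1005} \approx -88.298$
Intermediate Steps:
$R = -120$ ($R = 6 \left(-20\right) = -120$)
$y = -120$
$\sqrt{q{\left(-24 \right)} + 1029} + y = \sqrt{-24 + 1029} - 120 = \sqrt{1005} - 120 = -120 + \sqrt{1005}$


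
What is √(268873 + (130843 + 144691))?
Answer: √544407 ≈ 737.84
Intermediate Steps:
√(268873 + (130843 + 144691)) = √(268873 + 275534) = √544407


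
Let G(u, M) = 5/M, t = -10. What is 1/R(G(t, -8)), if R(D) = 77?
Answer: 1/77 ≈ 0.012987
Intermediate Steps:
1/R(G(t, -8)) = 1/77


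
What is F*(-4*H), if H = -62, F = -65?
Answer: -16120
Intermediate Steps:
F*(-4*H) = -(-260)*(-62) = -65*248 = -16120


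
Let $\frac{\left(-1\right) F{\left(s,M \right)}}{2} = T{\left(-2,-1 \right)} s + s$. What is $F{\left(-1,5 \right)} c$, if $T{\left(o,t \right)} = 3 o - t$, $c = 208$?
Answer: $-1664$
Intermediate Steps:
$T{\left(o,t \right)} = - t + 3 o$
$F{\left(s,M \right)} = 8 s$ ($F{\left(s,M \right)} = - 2 \left(\left(\left(-1\right) \left(-1\right) + 3 \left(-2\right)\right) s + s\right) = - 2 \left(\left(1 - 6\right) s + s\right) = - 2 \left(- 5 s + s\right) = - 2 \left(- 4 s\right) = 8 s$)
$F{\left(-1,5 \right)} c = 8 \left(-1\right) 208 = \left(-8\right) 208 = -1664$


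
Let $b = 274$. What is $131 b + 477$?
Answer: $36371$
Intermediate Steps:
$131 b + 477 = 131 \cdot 274 + 477 = 35894 + 477 = 36371$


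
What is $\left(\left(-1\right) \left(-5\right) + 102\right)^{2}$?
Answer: $11449$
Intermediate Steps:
$\left(\left(-1\right) \left(-5\right) + 102\right)^{2} = \left(5 + 102\right)^{2} = 107^{2} = 11449$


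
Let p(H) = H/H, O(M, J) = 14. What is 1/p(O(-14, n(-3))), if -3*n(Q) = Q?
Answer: 1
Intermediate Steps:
n(Q) = -Q/3
p(H) = 1
1/p(O(-14, n(-3))) = 1/1 = 1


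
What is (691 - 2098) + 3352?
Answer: 1945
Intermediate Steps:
(691 - 2098) + 3352 = -1407 + 3352 = 1945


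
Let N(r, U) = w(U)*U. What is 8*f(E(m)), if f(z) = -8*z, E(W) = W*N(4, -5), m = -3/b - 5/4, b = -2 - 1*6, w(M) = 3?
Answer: -840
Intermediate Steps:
b = -8 (b = -2 - 6 = -8)
N(r, U) = 3*U
m = -7/8 (m = -3/(-8) - 5/4 = -3*(-1/8) - 5*1/4 = 3/8 - 5/4 = -7/8 ≈ -0.87500)
E(W) = -15*W (E(W) = W*(3*(-5)) = W*(-15) = -15*W)
8*f(E(m)) = 8*(-(-120)*(-7)/8) = 8*(-8*105/8) = 8*(-105) = -840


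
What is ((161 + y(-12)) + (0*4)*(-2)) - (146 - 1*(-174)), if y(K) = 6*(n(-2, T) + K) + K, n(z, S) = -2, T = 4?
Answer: -255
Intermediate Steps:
y(K) = -12 + 7*K (y(K) = 6*(-2 + K) + K = (-12 + 6*K) + K = -12 + 7*K)
((161 + y(-12)) + (0*4)*(-2)) - (146 - 1*(-174)) = ((161 + (-12 + 7*(-12))) + (0*4)*(-2)) - (146 - 1*(-174)) = ((161 + (-12 - 84)) + 0*(-2)) - (146 + 174) = ((161 - 96) + 0) - 1*320 = (65 + 0) - 320 = 65 - 320 = -255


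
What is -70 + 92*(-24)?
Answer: -2278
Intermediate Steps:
-70 + 92*(-24) = -70 - 2208 = -2278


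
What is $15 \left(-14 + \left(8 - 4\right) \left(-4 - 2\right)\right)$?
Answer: $-570$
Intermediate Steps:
$15 \left(-14 + \left(8 - 4\right) \left(-4 - 2\right)\right) = 15 \left(-14 + 4 \left(-6\right)\right) = 15 \left(-14 - 24\right) = 15 \left(-38\right) = -570$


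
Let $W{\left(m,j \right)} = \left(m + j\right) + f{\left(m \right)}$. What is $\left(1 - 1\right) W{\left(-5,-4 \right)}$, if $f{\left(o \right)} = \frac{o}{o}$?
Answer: $0$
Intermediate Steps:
$f{\left(o \right)} = 1$
$W{\left(m,j \right)} = 1 + j + m$ ($W{\left(m,j \right)} = \left(m + j\right) + 1 = \left(j + m\right) + 1 = 1 + j + m$)
$\left(1 - 1\right) W{\left(-5,-4 \right)} = \left(1 - 1\right) \left(1 - 4 - 5\right) = 0 \left(-8\right) = 0$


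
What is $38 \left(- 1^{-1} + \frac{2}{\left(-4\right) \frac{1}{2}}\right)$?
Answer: $-76$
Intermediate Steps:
$38 \left(- 1^{-1} + \frac{2}{\left(-4\right) \frac{1}{2}}\right) = 38 \left(\left(-1\right) 1 + \frac{2}{\left(-4\right) \frac{1}{2}}\right) = 38 \left(-1 + \frac{2}{-2}\right) = 38 \left(-1 + 2 \left(- \frac{1}{2}\right)\right) = 38 \left(-1 - 1\right) = 38 \left(-2\right) = -76$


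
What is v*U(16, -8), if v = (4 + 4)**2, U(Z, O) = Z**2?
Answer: 16384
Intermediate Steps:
v = 64 (v = 8**2 = 64)
v*U(16, -8) = 64*16**2 = 64*256 = 16384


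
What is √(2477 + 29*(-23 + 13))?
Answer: 27*√3 ≈ 46.765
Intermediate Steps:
√(2477 + 29*(-23 + 13)) = √(2477 + 29*(-10)) = √(2477 - 290) = √2187 = 27*√3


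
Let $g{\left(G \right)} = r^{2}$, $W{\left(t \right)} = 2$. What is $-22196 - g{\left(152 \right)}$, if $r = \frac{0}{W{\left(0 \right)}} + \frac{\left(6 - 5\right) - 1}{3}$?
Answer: $-22196$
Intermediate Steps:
$r = 0$ ($r = \frac{0}{2} + \frac{\left(6 - 5\right) - 1}{3} = 0 \cdot \frac{1}{2} + \left(1 - 1\right) \frac{1}{3} = 0 + 0 \cdot \frac{1}{3} = 0 + 0 = 0$)
$g{\left(G \right)} = 0$ ($g{\left(G \right)} = 0^{2} = 0$)
$-22196 - g{\left(152 \right)} = -22196 - 0 = -22196 + 0 = -22196$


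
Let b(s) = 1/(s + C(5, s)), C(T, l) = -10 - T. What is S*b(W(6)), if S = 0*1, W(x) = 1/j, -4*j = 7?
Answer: 0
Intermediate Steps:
j = -7/4 (j = -1/4*7 = -7/4 ≈ -1.7500)
W(x) = -4/7 (W(x) = 1/(-7/4) = -4/7)
b(s) = 1/(-15 + s) (b(s) = 1/(s + (-10 - 1*5)) = 1/(s + (-10 - 5)) = 1/(s - 15) = 1/(-15 + s))
S = 0
S*b(W(6)) = 0/(-15 - 4/7) = 0/(-109/7) = 0*(-7/109) = 0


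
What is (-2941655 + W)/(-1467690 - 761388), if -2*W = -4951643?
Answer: 931667/4458156 ≈ 0.20898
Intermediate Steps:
W = 4951643/2 (W = -½*(-4951643) = 4951643/2 ≈ 2.4758e+6)
(-2941655 + W)/(-1467690 - 761388) = (-2941655 + 4951643/2)/(-1467690 - 761388) = -931667/2/(-2229078) = -931667/2*(-1/2229078) = 931667/4458156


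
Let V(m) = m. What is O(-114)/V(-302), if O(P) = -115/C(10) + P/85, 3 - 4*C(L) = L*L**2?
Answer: 37279/12796495 ≈ 0.0029132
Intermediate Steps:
C(L) = 3/4 - L**3/4 (C(L) = 3/4 - L*L**2/4 = 3/4 - L**3/4)
O(P) = 460/997 + P/85 (O(P) = -115/(3/4 - 1/4*10**3) + P/85 = -115/(3/4 - 1/4*1000) + P*(1/85) = -115/(3/4 - 250) + P/85 = -115/(-997/4) + P/85 = -115*(-4/997) + P/85 = 460/997 + P/85)
O(-114)/V(-302) = (460/997 + (1/85)*(-114))/(-302) = (460/997 - 114/85)*(-1/302) = -74558/84745*(-1/302) = 37279/12796495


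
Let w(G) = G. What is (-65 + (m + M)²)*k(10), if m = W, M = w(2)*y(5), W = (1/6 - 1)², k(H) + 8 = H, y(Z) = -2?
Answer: -70079/648 ≈ -108.15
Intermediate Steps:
k(H) = -8 + H
W = 25/36 (W = (⅙ - 1)² = (-⅚)² = 25/36 ≈ 0.69444)
M = -4 (M = 2*(-2) = -4)
m = 25/36 ≈ 0.69444
(-65 + (m + M)²)*k(10) = (-65 + (25/36 - 4)²)*(-8 + 10) = (-65 + (-119/36)²)*2 = (-65 + 14161/1296)*2 = -70079/1296*2 = -70079/648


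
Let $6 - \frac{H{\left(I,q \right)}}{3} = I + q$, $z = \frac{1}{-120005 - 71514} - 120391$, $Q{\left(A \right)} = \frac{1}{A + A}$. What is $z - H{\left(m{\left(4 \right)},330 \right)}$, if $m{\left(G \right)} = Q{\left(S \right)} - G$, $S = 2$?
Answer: $- \frac{91492648203}{766076} \approx -1.1943 \cdot 10^{5}$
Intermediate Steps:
$Q{\left(A \right)} = \frac{1}{2 A}$
$m{\left(G \right)} = \frac{1}{4} - G$ ($m{\left(G \right)} = \frac{1}{2 \cdot 2} - G = \frac{1}{2} \cdot \frac{1}{2} - G = \frac{1}{4} - G$)
$z = - \frac{23057163930}{191519}$ ($z = \frac{1}{-191519} - 120391 = - \frac{1}{191519} - 120391 = - \frac{23057163930}{191519} \approx -1.2039 \cdot 10^{5}$)
$H{\left(I,q \right)} = 18 - 3 I - 3 q$ ($H{\left(I,q \right)} = 18 - 3 \left(I + q\right) = 18 - \left(3 I + 3 q\right) = 18 - 3 I - 3 q$)
$z - H{\left(m{\left(4 \right)},330 \right)} = - \frac{23057163930}{191519} - \left(18 - 3 \left(\frac{1}{4} - 4\right) - 990\right) = - \frac{23057163930}{191519} - \left(18 - - \frac{45}{4} - 990\right) = - \frac{23057163930}{191519} - \left(18 + \frac{45}{4} - 990\right) = - \frac{23057163930}{191519} - - \frac{3843}{4} = - \frac{23057163930}{191519} + \frac{3843}{4} = - \frac{91492648203}{766076}$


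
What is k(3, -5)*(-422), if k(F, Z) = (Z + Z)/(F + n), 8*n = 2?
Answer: 16880/13 ≈ 1298.5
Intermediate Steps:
n = ¼ (n = (⅛)*2 = ¼ ≈ 0.25000)
k(F, Z) = 2*Z/(¼ + F) (k(F, Z) = (Z + Z)/(F + ¼) = (2*Z)/(¼ + F) = 2*Z/(¼ + F))
k(3, -5)*(-422) = (8*(-5)/(1 + 4*3))*(-422) = (8*(-5)/(1 + 12))*(-422) = (8*(-5)/13)*(-422) = (8*(-5)*(1/13))*(-422) = -40/13*(-422) = 16880/13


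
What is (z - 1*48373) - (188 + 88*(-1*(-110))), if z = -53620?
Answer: -111861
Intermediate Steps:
(z - 1*48373) - (188 + 88*(-1*(-110))) = (-53620 - 1*48373) - (188 + 88*(-1*(-110))) = (-53620 - 48373) - (188 + 88*110) = -101993 - (188 + 9680) = -101993 - 1*9868 = -101993 - 9868 = -111861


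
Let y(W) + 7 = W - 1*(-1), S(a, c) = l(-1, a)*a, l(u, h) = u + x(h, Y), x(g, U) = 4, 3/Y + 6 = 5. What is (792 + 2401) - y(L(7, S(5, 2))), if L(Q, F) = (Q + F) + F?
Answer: 3162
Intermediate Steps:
Y = -3 (Y = 3/(-6 + 5) = 3/(-1) = 3*(-1) = -3)
l(u, h) = 4 + u (l(u, h) = u + 4 = 4 + u)
S(a, c) = 3*a (S(a, c) = (4 - 1)*a = 3*a)
L(Q, F) = Q + 2*F (L(Q, F) = (F + Q) + F = Q + 2*F)
y(W) = -6 + W (y(W) = -7 + (W - 1*(-1)) = -7 + (W + 1) = -7 + (1 + W) = -6 + W)
(792 + 2401) - y(L(7, S(5, 2))) = (792 + 2401) - (-6 + (7 + 2*(3*5))) = 3193 - (-6 + (7 + 2*15)) = 3193 - (-6 + (7 + 30)) = 3193 - (-6 + 37) = 3193 - 1*31 = 3193 - 31 = 3162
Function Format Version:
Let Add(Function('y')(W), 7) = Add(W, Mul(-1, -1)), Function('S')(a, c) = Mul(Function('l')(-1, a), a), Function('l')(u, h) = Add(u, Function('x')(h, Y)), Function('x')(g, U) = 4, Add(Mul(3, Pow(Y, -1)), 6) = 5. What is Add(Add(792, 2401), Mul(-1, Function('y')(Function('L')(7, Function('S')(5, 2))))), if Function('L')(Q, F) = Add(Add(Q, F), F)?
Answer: 3162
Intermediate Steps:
Y = -3 (Y = Mul(3, Pow(Add(-6, 5), -1)) = Mul(3, Pow(-1, -1)) = Mul(3, -1) = -3)
Function('l')(u, h) = Add(4, u) (Function('l')(u, h) = Add(u, 4) = Add(4, u))
Function('S')(a, c) = Mul(3, a) (Function('S')(a, c) = Mul(Add(4, -1), a) = Mul(3, a))
Function('L')(Q, F) = Add(Q, Mul(2, F)) (Function('L')(Q, F) = Add(Add(F, Q), F) = Add(Q, Mul(2, F)))
Function('y')(W) = Add(-6, W) (Function('y')(W) = Add(-7, Add(W, Mul(-1, -1))) = Add(-7, Add(W, 1)) = Add(-7, Add(1, W)) = Add(-6, W))
Add(Add(792, 2401), Mul(-1, Function('y')(Function('L')(7, Function('S')(5, 2))))) = Add(Add(792, 2401), Mul(-1, Add(-6, Add(7, Mul(2, Mul(3, 5)))))) = Add(3193, Mul(-1, Add(-6, Add(7, Mul(2, 15))))) = Add(3193, Mul(-1, Add(-6, Add(7, 30)))) = Add(3193, Mul(-1, Add(-6, 37))) = Add(3193, Mul(-1, 31)) = Add(3193, -31) = 3162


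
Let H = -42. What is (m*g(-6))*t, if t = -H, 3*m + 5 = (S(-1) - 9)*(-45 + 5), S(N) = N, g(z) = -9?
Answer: -49770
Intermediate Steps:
m = 395/3 (m = -5/3 + ((-1 - 9)*(-45 + 5))/3 = -5/3 + (-10*(-40))/3 = -5/3 + (1/3)*400 = -5/3 + 400/3 = 395/3 ≈ 131.67)
t = 42 (t = -1*(-42) = 42)
(m*g(-6))*t = ((395/3)*(-9))*42 = -1185*42 = -49770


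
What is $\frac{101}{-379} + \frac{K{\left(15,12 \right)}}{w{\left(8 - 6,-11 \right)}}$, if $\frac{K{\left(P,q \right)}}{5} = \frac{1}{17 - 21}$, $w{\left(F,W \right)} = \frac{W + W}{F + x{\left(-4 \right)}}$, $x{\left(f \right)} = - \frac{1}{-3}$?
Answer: $- \frac{13399}{100056} \approx -0.13391$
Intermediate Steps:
$x{\left(f \right)} = \frac{1}{3}$ ($x{\left(f \right)} = \left(-1\right) \left(- \frac{1}{3}\right) = \frac{1}{3}$)
$w{\left(F,W \right)} = \frac{2 W}{\frac{1}{3} + F}$ ($w{\left(F,W \right)} = \frac{W + W}{F + \frac{1}{3}} = \frac{2 W}{\frac{1}{3} + F}$)
$K{\left(P,q \right)} = - \frac{5}{4}$ ($K{\left(P,q \right)} = \frac{5}{17 - 21} = \frac{5}{-4} = 5 \left(- \frac{1}{4}\right) = - \frac{5}{4}$)
$\frac{101}{-379} + \frac{K{\left(15,12 \right)}}{w{\left(8 - 6,-11 \right)}} = \frac{101}{-379} - \frac{5}{4 \cdot 6 \left(-11\right) \frac{1}{1 + 3 \left(8 - 6\right)}} = 101 \left(- \frac{1}{379}\right) - \frac{5}{4 \cdot 6 \left(-11\right) \frac{1}{1 + 3 \cdot 2}} = - \frac{101}{379} - \frac{5}{4 \cdot 6 \left(-11\right) \frac{1}{1 + 6}} = - \frac{101}{379} - \frac{5}{4 \cdot 6 \left(-11\right) \frac{1}{7}} = - \frac{101}{379} - \frac{5}{4 \left(- \frac{66}{7}\right)} = - \frac{101}{379} - - \frac{35}{264} = - \frac{101}{379} + \frac{35}{264} = - \frac{13399}{100056}$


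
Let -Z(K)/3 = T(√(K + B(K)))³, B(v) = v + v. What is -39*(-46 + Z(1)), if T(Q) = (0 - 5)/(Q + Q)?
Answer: 1794 - 1625*√3/8 ≈ 1442.2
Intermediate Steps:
B(v) = 2*v
T(Q) = -5/(2*Q) (T(Q) = -5*1/(2*Q) = -5/(2*Q))
Z(K) = 125*√3/(24*K^(3/2)) (Z(K) = -3*(-125/(8*(K + 2*K)^(3/2))) = -3*(-125*√3/(72*K^(3/2))) = -(-125)*√3/(24*K^(3/2)) = 125*√3/(24*K^(3/2)))
-39*(-46 + Z(1)) = -39*(-46 + 125*√3/(24*1^(3/2))) = -39*(-46 + (125/24)*√3*1) = -39*(-46 + 125*√3/24) = 1794 - 1625*√3/8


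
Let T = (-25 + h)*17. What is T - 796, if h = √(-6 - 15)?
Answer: -1221 + 17*I*√21 ≈ -1221.0 + 77.904*I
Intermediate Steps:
h = I*√21 (h = √(-21) = I*√21 ≈ 4.5826*I)
T = -425 + 17*I*√21 (T = (-25 + I*√21)*17 = -425 + 17*I*√21 ≈ -425.0 + 77.904*I)
T - 796 = (-425 + 17*I*√21) - 796 = -1221 + 17*I*√21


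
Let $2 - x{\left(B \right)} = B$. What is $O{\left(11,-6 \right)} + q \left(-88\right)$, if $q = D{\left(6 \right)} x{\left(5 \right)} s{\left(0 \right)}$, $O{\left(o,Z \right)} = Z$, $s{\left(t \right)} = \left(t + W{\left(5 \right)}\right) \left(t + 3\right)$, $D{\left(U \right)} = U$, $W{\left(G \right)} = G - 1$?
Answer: $19002$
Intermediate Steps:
$W{\left(G \right)} = -1 + G$
$s{\left(t \right)} = \left(3 + t\right) \left(4 + t\right)$ ($s{\left(t \right)} = \left(t + \left(-1 + 5\right)\right) \left(t + 3\right) = \left(t + 4\right) \left(3 + t\right) = \left(4 + t\right) \left(3 + t\right) = \left(3 + t\right) \left(4 + t\right)$)
$x{\left(B \right)} = 2 - B$
$q = -216$ ($q = 6 \left(2 - 5\right) \left(12 + 0^{2} + 7 \cdot 0\right) = 6 \left(2 - 5\right) \left(12 + 0 + 0\right) = 6 \left(-3\right) 12 = \left(-18\right) 12 = -216$)
$O{\left(11,-6 \right)} + q \left(-88\right) = -6 - -19008 = -6 + 19008 = 19002$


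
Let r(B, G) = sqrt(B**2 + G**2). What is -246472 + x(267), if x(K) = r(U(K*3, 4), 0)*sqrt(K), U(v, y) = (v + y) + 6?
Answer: -246472 + 811*sqrt(267) ≈ -2.3322e+5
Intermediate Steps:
U(v, y) = 6 + v + y
x(K) = sqrt(K)*sqrt((10 + 3*K)**2) (x(K) = sqrt((6 + K*3 + 4)**2 + 0**2)*sqrt(K) = sqrt((6 + 3*K + 4)**2 + 0)*sqrt(K) = sqrt((10 + 3*K)**2 + 0)*sqrt(K) = sqrt((10 + 3*K)**2)*sqrt(K) = sqrt(K)*sqrt((10 + 3*K)**2))
-246472 + x(267) = -246472 + sqrt(267)*sqrt((10 + 3*267)**2) = -246472 + sqrt(267)*sqrt((10 + 801)**2) = -246472 + sqrt(267)*sqrt(811**2) = -246472 + sqrt(267)*sqrt(657721) = -246472 + sqrt(267)*811 = -246472 + 811*sqrt(267)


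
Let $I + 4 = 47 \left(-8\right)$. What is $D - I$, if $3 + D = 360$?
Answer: $737$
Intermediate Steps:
$D = 357$ ($D = -3 + 360 = 357$)
$I = -380$ ($I = -4 + 47 \left(-8\right) = -4 - 376 = -380$)
$D - I = 357 - -380 = 357 + 380 = 737$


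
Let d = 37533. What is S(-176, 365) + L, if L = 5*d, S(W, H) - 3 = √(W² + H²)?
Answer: 187668 + √164201 ≈ 1.8807e+5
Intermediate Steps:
S(W, H) = 3 + √(H² + W²) (S(W, H) = 3 + √(W² + H²) = 3 + √(H² + W²))
L = 187665 (L = 5*37533 = 187665)
S(-176, 365) + L = (3 + √(365² + (-176)²)) + 187665 = (3 + √(133225 + 30976)) + 187665 = (3 + √164201) + 187665 = 187668 + √164201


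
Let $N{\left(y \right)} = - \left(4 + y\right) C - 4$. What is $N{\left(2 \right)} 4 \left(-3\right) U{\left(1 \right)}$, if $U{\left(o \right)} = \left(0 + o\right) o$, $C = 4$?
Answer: $336$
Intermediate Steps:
$U{\left(o \right)} = o^{2}$ ($U{\left(o \right)} = o o = o^{2}$)
$N{\left(y \right)} = -20 - 4 y$ ($N{\left(y \right)} = - \left(4 + y\right) 4 - 4 = - (16 + 4 y) - 4 = \left(-16 - 4 y\right) - 4 = -20 - 4 y$)
$N{\left(2 \right)} 4 \left(-3\right) U{\left(1 \right)} = \left(-20 - 8\right) 4 \left(-3\right) 1^{2} = \left(-20 - 8\right) \left(\left(-12\right) 1\right) = \left(-28\right) \left(-12\right) = 336$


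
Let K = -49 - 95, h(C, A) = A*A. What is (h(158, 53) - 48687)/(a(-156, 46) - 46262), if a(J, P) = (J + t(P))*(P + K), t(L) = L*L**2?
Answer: 22939/4784951 ≈ 0.0047940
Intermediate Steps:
h(C, A) = A**2
t(L) = L**3
K = -144
a(J, P) = (-144 + P)*(J + P**3) (a(J, P) = (J + P**3)*(P - 144) = (J + P**3)*(-144 + P) = (-144 + P)*(J + P**3))
(h(158, 53) - 48687)/(a(-156, 46) - 46262) = (53**2 - 48687)/((46**4 - 144*(-156) - 144*46**3 - 156*46) - 46262) = (2809 - 48687)/((4477456 + 22464 - 144*97336 - 7176) - 46262) = -45878/((4477456 + 22464 - 14016384 - 7176) - 46262) = -45878/(-9523640 - 46262) = -45878/(-9569902) = -45878*(-1/9569902) = 22939/4784951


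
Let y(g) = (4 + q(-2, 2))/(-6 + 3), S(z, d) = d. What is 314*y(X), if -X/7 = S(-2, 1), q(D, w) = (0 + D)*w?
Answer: 0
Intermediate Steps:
q(D, w) = D*w
X = -7 (X = -7*1 = -7)
y(g) = 0 (y(g) = (4 - 2*2)/(-6 + 3) = (4 - 4)/(-3) = 0*(-⅓) = 0)
314*y(X) = 314*0 = 0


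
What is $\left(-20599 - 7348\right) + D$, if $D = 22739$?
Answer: $-5208$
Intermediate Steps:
$\left(-20599 - 7348\right) + D = \left(-20599 - 7348\right) + 22739 = -27947 + 22739 = -5208$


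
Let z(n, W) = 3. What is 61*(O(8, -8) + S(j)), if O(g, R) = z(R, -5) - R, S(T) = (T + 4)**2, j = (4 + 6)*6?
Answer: 250527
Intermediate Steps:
j = 60 (j = 10*6 = 60)
S(T) = (4 + T)**2
O(g, R) = 3 - R
61*(O(8, -8) + S(j)) = 61*((3 - 1*(-8)) + (4 + 60)**2) = 61*((3 + 8) + 64**2) = 61*(11 + 4096) = 61*4107 = 250527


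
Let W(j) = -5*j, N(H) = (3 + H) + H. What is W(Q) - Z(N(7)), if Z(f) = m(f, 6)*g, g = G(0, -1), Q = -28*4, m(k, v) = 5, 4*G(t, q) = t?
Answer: 560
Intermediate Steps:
G(t, q) = t/4
Q = -112
g = 0 (g = (1/4)*0 = 0)
N(H) = 3 + 2*H
Z(f) = 0 (Z(f) = 5*0 = 0)
W(Q) - Z(N(7)) = -5*(-112) - 1*0 = 560 + 0 = 560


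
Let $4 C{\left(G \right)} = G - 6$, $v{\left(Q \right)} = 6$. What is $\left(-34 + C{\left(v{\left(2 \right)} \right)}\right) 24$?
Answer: $-816$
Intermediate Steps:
$C{\left(G \right)} = - \frac{3}{2} + \frac{G}{4}$ ($C{\left(G \right)} = \frac{G - 6}{4} = \frac{-6 + G}{4} = - \frac{3}{2} + \frac{G}{4}$)
$\left(-34 + C{\left(v{\left(2 \right)} \right)}\right) 24 = \left(-34 + \left(- \frac{3}{2} + \frac{1}{4} \cdot 6\right)\right) 24 = \left(-34 + \left(- \frac{3}{2} + \frac{3}{2}\right)\right) 24 = \left(-34 + 0\right) 24 = \left(-34\right) 24 = -816$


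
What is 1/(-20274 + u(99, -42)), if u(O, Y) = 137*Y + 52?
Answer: -1/25976 ≈ -3.8497e-5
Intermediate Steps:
u(O, Y) = 52 + 137*Y
1/(-20274 + u(99, -42)) = 1/(-20274 + (52 + 137*(-42))) = 1/(-20274 + (52 - 5754)) = 1/(-20274 - 5702) = 1/(-25976) = -1/25976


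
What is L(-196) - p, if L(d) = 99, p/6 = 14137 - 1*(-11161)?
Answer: -151689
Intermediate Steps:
p = 151788 (p = 6*(14137 - 1*(-11161)) = 6*(14137 + 11161) = 6*25298 = 151788)
L(-196) - p = 99 - 1*151788 = 99 - 151788 = -151689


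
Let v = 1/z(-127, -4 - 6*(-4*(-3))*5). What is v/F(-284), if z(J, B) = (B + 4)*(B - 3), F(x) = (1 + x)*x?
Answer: 1/10618748640 ≈ 9.4173e-11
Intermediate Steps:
F(x) = x*(1 + x)
z(J, B) = (-3 + B)*(4 + B) (z(J, B) = (4 + B)*(-3 + B) = (-3 + B)*(4 + B))
v = 1/132120 (v = 1/(-12 + (-4 - 6*(-4*(-3))*5) + (-4 - 6*(-4*(-3))*5)**2) = 1/(-12 + (-4 - 72*5) + (-4 - 72*5)**2) = 1/(-12 + (-4 - 6*60) + (-4 - 6*60)**2) = 1/(-12 + (-4 - 360) + (-4 - 360)**2) = 1/(-12 - 364 + (-364)**2) = 1/(-12 - 364 + 132496) = 1/132120 ≈ 7.5689e-6)
v/F(-284) = 1/(132120*((-284*(1 - 284)))) = 1/(132120*((-284*(-283)))) = (1/132120)/80372 = (1/132120)*(1/80372) = 1/10618748640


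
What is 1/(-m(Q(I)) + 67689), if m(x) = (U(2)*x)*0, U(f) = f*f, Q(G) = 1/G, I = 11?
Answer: 1/67689 ≈ 1.4773e-5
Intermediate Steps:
U(f) = f²
m(x) = 0 (m(x) = (2²*x)*0 = (4*x)*0 = 0)
1/(-m(Q(I)) + 67689) = 1/(-1*0 + 67689) = 1/(0 + 67689) = 1/67689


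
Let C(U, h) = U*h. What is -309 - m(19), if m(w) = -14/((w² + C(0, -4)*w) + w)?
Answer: -58703/190 ≈ -308.96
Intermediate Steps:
m(w) = -14/(w + w²) (m(w) = -14/((w² + (0*(-4))*w) + w) = -14/((w² + 0*w) + w) = -14/((w² + 0) + w) = -14/(w² + w) = -14/(w + w²))
-309 - m(19) = -309 - (-14)/(19*(1 + 19)) = -309 - (-14)/(19*20) = -309 - 1*(-7/190) = -309 + 7/190 = -58703/190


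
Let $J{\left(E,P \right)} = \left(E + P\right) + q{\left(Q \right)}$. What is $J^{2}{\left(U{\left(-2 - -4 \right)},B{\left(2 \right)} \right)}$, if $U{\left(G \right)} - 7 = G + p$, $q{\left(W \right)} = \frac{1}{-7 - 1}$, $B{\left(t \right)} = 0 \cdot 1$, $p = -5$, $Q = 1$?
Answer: $\frac{961}{64} \approx 15.016$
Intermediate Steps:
$B{\left(t \right)} = 0$
$q{\left(W \right)} = - \frac{1}{8}$ ($q{\left(W \right)} = \frac{1}{-8} = - \frac{1}{8}$)
$U{\left(G \right)} = 2 + G$ ($U{\left(G \right)} = 7 + \left(G - 5\right) = 7 + \left(-5 + G\right) = 2 + G$)
$J{\left(E,P \right)} = - \frac{1}{8} + E + P$ ($J{\left(E,P \right)} = \left(E + P\right) - \frac{1}{8} = - \frac{1}{8} + E + P$)
$J^{2}{\left(U{\left(-2 - -4 \right)},B{\left(2 \right)} \right)} = \left(- \frac{1}{8} + \left(2 - -2\right) + 0\right)^{2} = \left(- \frac{1}{8} + \left(2 + \left(-2 + 4\right)\right) + 0\right)^{2} = \left(- \frac{1}{8} + \left(2 + 2\right) + 0\right)^{2} = \left(- \frac{1}{8} + 4 + 0\right)^{2} = \left(\frac{31}{8}\right)^{2} = \frac{961}{64}$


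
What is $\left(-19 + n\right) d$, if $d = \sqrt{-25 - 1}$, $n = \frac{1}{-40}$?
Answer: $- \frac{761 i \sqrt{26}}{40} \approx - 97.009 i$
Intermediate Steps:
$n = - \frac{1}{40} \approx -0.025$
$d = i \sqrt{26}$ ($d = \sqrt{-26} = i \sqrt{26} \approx 5.099 i$)
$\left(-19 + n\right) d = \left(-19 - \frac{1}{40}\right) i \sqrt{26} = - \frac{761 i \sqrt{26}}{40}$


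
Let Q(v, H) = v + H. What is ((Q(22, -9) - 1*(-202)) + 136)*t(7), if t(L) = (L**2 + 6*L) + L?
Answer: 34398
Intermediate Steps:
t(L) = L**2 + 7*L
Q(v, H) = H + v
((Q(22, -9) - 1*(-202)) + 136)*t(7) = (((-9 + 22) - 1*(-202)) + 136)*(7*(7 + 7)) = ((13 + 202) + 136)*(7*14) = (215 + 136)*98 = 351*98 = 34398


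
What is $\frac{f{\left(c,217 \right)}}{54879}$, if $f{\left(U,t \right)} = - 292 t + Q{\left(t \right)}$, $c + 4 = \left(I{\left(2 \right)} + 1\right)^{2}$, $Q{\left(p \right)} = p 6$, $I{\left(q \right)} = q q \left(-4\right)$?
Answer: $- \frac{5642}{4989} \approx -1.1309$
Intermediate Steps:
$I{\left(q \right)} = - 4 q^{2}$ ($I{\left(q \right)} = q^{2} \left(-4\right) = - 4 q^{2}$)
$Q{\left(p \right)} = 6 p$
$c = 221$ ($c = -4 + \left(- 4 \cdot 2^{2} + 1\right)^{2} = -4 + \left(\left(-4\right) 4 + 1\right)^{2} = -4 + \left(-16 + 1\right)^{2} = -4 + \left(-15\right)^{2} = -4 + 225 = 221$)
$f{\left(U,t \right)} = - 286 t$ ($f{\left(U,t \right)} = - 292 t + 6 t = - 286 t$)
$\frac{f{\left(c,217 \right)}}{54879} = \frac{\left(-286\right) 217}{54879} = \left(-62062\right) \frac{1}{54879} = - \frac{5642}{4989}$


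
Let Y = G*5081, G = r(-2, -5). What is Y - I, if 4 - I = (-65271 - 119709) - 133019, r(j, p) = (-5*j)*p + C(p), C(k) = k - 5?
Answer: -622863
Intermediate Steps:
C(k) = -5 + k
r(j, p) = -5 + p - 5*j*p (r(j, p) = (-5*j)*p + (-5 + p) = -5*j*p + (-5 + p) = -5 + p - 5*j*p)
G = -60 (G = -5 - 5 - 5*(-2)*(-5) = -5 - 5 - 50 = -60)
Y = -304860 (Y = -60*5081 = -304860)
I = 318003 (I = 4 - ((-65271 - 119709) - 133019) = 4 - (-184980 - 133019) = 4 - 1*(-317999) = 4 + 317999 = 318003)
Y - I = -304860 - 1*318003 = -304860 - 318003 = -622863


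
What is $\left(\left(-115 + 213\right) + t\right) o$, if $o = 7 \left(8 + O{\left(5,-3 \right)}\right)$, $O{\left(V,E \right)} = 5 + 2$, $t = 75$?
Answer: $18165$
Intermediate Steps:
$O{\left(V,E \right)} = 7$
$o = 105$ ($o = 7 \left(8 + 7\right) = 7 \cdot 15 = 105$)
$\left(\left(-115 + 213\right) + t\right) o = \left(\left(-115 + 213\right) + 75\right) 105 = \left(98 + 75\right) 105 = 173 \cdot 105 = 18165$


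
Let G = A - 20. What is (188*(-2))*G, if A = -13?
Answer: 12408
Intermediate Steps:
G = -33 (G = -13 - 20 = -33)
(188*(-2))*G = (188*(-2))*(-33) = -376*(-33) = 12408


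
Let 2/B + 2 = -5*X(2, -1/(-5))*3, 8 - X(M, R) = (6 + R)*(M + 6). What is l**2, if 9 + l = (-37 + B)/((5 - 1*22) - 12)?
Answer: 4853212225/81342361 ≈ 59.664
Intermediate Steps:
X(M, R) = 8 - (6 + M)*(6 + R) (X(M, R) = 8 - (6 + R)*(M + 6) = 8 - (6 + R)*(6 + M) = 8 - (6 + M)*(6 + R))
B = 1/311 (B = 2/(-2 - 5*(-28 - 6*2 - (-6)/(-5) - 1*2*(-1/(-5)))*3) = 2/(-2 - 5*(-28 - 12 - (-6)*(-1)/5 - 1*2*(-1*(-1/5)))*3) = 2/(-2 - 5*(-28 - 12 - 6*1/5 - 1*2*1/5)*3) = 2/(-2 - 5*(-28 - 12 - 6/5 - 2/5)*3) = 2/(-2 - 5*(-208/5)*3) = 2/(-2 + 208*3) = 2/(-2 + 624) = 2/622 = 2*(1/622) = 1/311 ≈ 0.0032154)
l = -69665/9019 (l = -9 + (-37 + 1/311)/((5 - 1*22) - 12) = -9 - 11506/(311*((5 - 22) - 12)) = -9 - 11506/(311*(-17 - 12)) = -9 - 11506/311/(-29) = -9 - 11506/311*(-1/29) = -9 + 11506/9019 = -69665/9019 ≈ -7.7243)
l**2 = (-69665/9019)**2 = 4853212225/81342361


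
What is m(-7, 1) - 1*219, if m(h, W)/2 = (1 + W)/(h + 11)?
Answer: -218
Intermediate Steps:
m(h, W) = 2*(1 + W)/(11 + h) (m(h, W) = 2*((1 + W)/(h + 11)) = 2*((1 + W)/(11 + h)) = 2*(1 + W)/(11 + h))
m(-7, 1) - 1*219 = 2*(1 + 1)/(11 - 7) - 1*219 = 2*2/4 - 219 = 2*(1/4)*2 - 219 = 1 - 219 = -218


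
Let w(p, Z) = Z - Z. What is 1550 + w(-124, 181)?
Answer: 1550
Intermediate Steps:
w(p, Z) = 0
1550 + w(-124, 181) = 1550 + 0 = 1550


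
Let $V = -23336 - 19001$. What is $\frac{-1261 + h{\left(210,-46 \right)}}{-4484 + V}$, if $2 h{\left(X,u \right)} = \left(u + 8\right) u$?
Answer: $\frac{129}{15607} \approx 0.0082655$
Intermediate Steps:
$h{\left(X,u \right)} = \frac{u \left(8 + u\right)}{2}$ ($h{\left(X,u \right)} = \frac{\left(u + 8\right) u}{2} = \frac{\left(8 + u\right) u}{2} = \frac{u \left(8 + u\right)}{2}$)
$V = -42337$
$\frac{-1261 + h{\left(210,-46 \right)}}{-4484 + V} = \frac{-1261 + \frac{1}{2} \left(-46\right) \left(8 - 46\right)}{-4484 - 42337} = \frac{-1261 + \frac{1}{2} \left(-46\right) \left(-38\right)}{-46821} = \left(-1261 + 874\right) \left(- \frac{1}{46821}\right) = \left(-387\right) \left(- \frac{1}{46821}\right) = \frac{129}{15607}$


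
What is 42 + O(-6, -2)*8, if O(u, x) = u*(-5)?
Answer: 282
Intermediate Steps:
O(u, x) = -5*u
42 + O(-6, -2)*8 = 42 - 5*(-6)*8 = 42 + 30*8 = 42 + 240 = 282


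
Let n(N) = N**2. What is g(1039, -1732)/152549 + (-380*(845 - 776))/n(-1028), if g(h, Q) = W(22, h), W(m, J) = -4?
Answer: -1001015479/40302835604 ≈ -0.024837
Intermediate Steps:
g(h, Q) = -4
g(1039, -1732)/152549 + (-380*(845 - 776))/n(-1028) = -4/152549 + (-380*(845 - 776))/((-1028)**2) = -4*1/152549 - 380*69/1056784 = -4/152549 - 26220*1/1056784 = -4/152549 - 6555/264196 = -1001015479/40302835604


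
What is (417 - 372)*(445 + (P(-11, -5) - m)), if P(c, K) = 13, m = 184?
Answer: 12330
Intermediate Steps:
(417 - 372)*(445 + (P(-11, -5) - m)) = (417 - 372)*(445 + (13 - 1*184)) = 45*(445 + (13 - 184)) = 45*(445 - 171) = 45*274 = 12330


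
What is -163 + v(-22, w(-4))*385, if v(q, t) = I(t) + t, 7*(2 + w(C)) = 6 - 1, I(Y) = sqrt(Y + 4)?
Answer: -658 + 55*sqrt(133) ≈ -23.709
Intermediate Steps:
I(Y) = sqrt(4 + Y)
w(C) = -9/7 (w(C) = -2 + (6 - 1)/7 = -2 + (1/7)*5 = -2 + 5/7 = -9/7)
v(q, t) = t + sqrt(4 + t) (v(q, t) = sqrt(4 + t) + t = t + sqrt(4 + t))
-163 + v(-22, w(-4))*385 = -163 + (-9/7 + sqrt(4 - 9/7))*385 = -163 + (-9/7 + sqrt(19/7))*385 = -163 + (-9/7 + sqrt(133)/7)*385 = -163 + (-495 + 55*sqrt(133)) = -658 + 55*sqrt(133)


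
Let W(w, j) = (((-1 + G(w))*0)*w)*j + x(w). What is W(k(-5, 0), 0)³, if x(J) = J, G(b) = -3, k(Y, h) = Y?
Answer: -125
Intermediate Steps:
W(w, j) = w (W(w, j) = (((-1 - 3)*0)*w)*j + w = ((-4*0)*w)*j + w = (0*w)*j + w = 0*j + w = 0 + w = w)
W(k(-5, 0), 0)³ = (-5)³ = -125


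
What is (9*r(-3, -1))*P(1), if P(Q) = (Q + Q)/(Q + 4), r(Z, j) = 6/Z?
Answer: -36/5 ≈ -7.2000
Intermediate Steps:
P(Q) = 2*Q/(4 + Q) (P(Q) = (2*Q)/(4 + Q) = 2*Q/(4 + Q))
(9*r(-3, -1))*P(1) = (9*(6/(-3)))*(2*1/(4 + 1)) = (9*(6*(-⅓)))*(2*1/5) = (9*(-2))*(2*1*(⅕)) = -18*⅖ = -36/5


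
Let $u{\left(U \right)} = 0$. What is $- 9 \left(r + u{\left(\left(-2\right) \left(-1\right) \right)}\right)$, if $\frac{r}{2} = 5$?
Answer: $-90$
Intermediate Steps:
$r = 10$ ($r = 2 \cdot 5 = 10$)
$- 9 \left(r + u{\left(\left(-2\right) \left(-1\right) \right)}\right) = - 9 \left(10 + 0\right) = \left(-9\right) 10 = -90$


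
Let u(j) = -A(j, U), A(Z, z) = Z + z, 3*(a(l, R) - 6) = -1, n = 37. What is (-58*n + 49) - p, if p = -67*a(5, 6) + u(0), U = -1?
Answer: -5155/3 ≈ -1718.3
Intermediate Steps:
a(l, R) = 17/3 (a(l, R) = 6 + (⅓)*(-1) = 6 - ⅓ = 17/3)
u(j) = 1 - j (u(j) = -(j - 1) = -(-1 + j) = 1 - j)
p = -1136/3 (p = -67*17/3 + (1 - 1*0) = -1139/3 + (1 + 0) = -1139/3 + 1 = -1136/3 ≈ -378.67)
(-58*n + 49) - p = (-58*37 + 49) - 1*(-1136/3) = (-2146 + 49) + 1136/3 = -2097 + 1136/3 = -5155/3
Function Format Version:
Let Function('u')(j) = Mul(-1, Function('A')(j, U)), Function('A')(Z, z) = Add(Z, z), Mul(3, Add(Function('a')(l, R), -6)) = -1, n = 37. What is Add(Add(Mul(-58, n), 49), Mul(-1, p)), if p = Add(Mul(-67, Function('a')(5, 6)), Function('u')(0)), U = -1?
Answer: Rational(-5155, 3) ≈ -1718.3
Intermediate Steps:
Function('a')(l, R) = Rational(17, 3) (Function('a')(l, R) = Add(6, Mul(Rational(1, 3), -1)) = Add(6, Rational(-1, 3)) = Rational(17, 3))
Function('u')(j) = Add(1, Mul(-1, j)) (Function('u')(j) = Mul(-1, Add(j, -1)) = Mul(-1, Add(-1, j)) = Add(1, Mul(-1, j)))
p = Rational(-1136, 3) (p = Add(Mul(-67, Rational(17, 3)), Add(1, Mul(-1, 0))) = Add(Rational(-1139, 3), Add(1, 0)) = Add(Rational(-1139, 3), 1) = Rational(-1136, 3) ≈ -378.67)
Add(Add(Mul(-58, n), 49), Mul(-1, p)) = Add(Add(Mul(-58, 37), 49), Mul(-1, Rational(-1136, 3))) = Add(Add(-2146, 49), Rational(1136, 3)) = Add(-2097, Rational(1136, 3)) = Rational(-5155, 3)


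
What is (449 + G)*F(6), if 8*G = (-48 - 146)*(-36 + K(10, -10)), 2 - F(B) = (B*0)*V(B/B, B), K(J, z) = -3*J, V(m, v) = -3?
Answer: 4099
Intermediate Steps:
F(B) = 2 (F(B) = 2 - B*0*(-3) = 2 - 0*(-3) = 2 - 1*0 = 2 + 0 = 2)
G = 3201/2 (G = ((-48 - 146)*(-36 - 3*10))/8 = (-194*(-36 - 30))/8 = (-194*(-66))/8 = (⅛)*12804 = 3201/2 ≈ 1600.5)
(449 + G)*F(6) = (449 + 3201/2)*2 = (4099/2)*2 = 4099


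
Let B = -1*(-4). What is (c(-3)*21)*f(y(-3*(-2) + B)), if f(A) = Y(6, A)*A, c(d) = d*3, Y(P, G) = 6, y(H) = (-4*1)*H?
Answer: 45360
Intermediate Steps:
B = 4
y(H) = -4*H
c(d) = 3*d
f(A) = 6*A
(c(-3)*21)*f(y(-3*(-2) + B)) = ((3*(-3))*21)*(6*(-4*(-3*(-2) + 4))) = (-9*21)*(6*(-4*(6 + 4))) = -1134*(-4*10) = -1134*(-40) = -189*(-240) = 45360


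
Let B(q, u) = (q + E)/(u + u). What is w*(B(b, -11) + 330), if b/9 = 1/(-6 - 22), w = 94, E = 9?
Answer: 9542739/308 ≈ 30983.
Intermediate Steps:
b = -9/28 (b = 9/(-6 - 22) = 9/(-28) = 9*(-1/28) = -9/28 ≈ -0.32143)
B(q, u) = (9 + q)/(2*u) (B(q, u) = (q + 9)/(u + u) = (9 + q)/((2*u)) = (9 + q)*(1/(2*u)) = (9 + q)/(2*u))
w*(B(b, -11) + 330) = 94*((½)*(9 - 9/28)/(-11) + 330) = 94*((½)*(-1/11)*(243/28) + 330) = 94*(-243/616 + 330) = 94*(203037/616) = 9542739/308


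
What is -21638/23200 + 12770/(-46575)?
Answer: -26081077/21610800 ≈ -1.2069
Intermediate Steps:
-21638/23200 + 12770/(-46575) = -21638*1/23200 + 12770*(-1/46575) = -10819/11600 - 2554/9315 = -26081077/21610800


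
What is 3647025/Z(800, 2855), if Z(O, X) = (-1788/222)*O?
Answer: -5397597/9536 ≈ -566.02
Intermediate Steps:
Z(O, X) = -298*O/37 (Z(O, X) = (-1788*1/222)*O = -298*O/37)
3647025/Z(800, 2855) = 3647025/((-298/37*800)) = 3647025/(-238400/37) = 3647025*(-37/238400) = -5397597/9536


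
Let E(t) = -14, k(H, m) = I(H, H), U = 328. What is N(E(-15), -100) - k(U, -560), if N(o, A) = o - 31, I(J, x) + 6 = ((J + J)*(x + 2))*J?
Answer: -71005479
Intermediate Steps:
I(J, x) = -6 + 2*J²*(2 + x) (I(J, x) = -6 + ((J + J)*(x + 2))*J = -6 + ((2*J)*(2 + x))*J = -6 + (2*J*(2 + x))*J = -6 + 2*J²*(2 + x))
k(H, m) = -6 + 2*H³ + 4*H² (k(H, m) = -6 + 4*H² + 2*H*H² = -6 + 4*H² + 2*H³ = -6 + 2*H³ + 4*H²)
N(o, A) = -31 + o
N(E(-15), -100) - k(U, -560) = (-31 - 14) - (-6 + 2*328³ + 4*328²) = -45 - (-6 + 2*35287552 + 4*107584) = -45 - (-6 + 70575104 + 430336) = -45 - 1*71005434 = -45 - 71005434 = -71005479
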